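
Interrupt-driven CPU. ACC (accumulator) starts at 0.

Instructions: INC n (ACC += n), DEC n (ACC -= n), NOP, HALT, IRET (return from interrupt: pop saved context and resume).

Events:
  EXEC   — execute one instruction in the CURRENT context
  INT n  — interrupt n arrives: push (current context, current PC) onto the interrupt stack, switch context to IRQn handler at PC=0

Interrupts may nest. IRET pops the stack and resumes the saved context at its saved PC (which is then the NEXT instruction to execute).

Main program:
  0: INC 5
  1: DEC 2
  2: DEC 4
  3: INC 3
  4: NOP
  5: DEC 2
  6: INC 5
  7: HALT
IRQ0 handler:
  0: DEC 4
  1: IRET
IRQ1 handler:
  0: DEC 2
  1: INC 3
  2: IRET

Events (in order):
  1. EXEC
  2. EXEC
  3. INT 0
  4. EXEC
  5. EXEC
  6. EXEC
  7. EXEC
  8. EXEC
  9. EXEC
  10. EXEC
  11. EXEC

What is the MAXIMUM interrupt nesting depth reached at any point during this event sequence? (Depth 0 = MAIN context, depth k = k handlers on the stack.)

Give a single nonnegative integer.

Event 1 (EXEC): [MAIN] PC=0: INC 5 -> ACC=5 [depth=0]
Event 2 (EXEC): [MAIN] PC=1: DEC 2 -> ACC=3 [depth=0]
Event 3 (INT 0): INT 0 arrives: push (MAIN, PC=2), enter IRQ0 at PC=0 (depth now 1) [depth=1]
Event 4 (EXEC): [IRQ0] PC=0: DEC 4 -> ACC=-1 [depth=1]
Event 5 (EXEC): [IRQ0] PC=1: IRET -> resume MAIN at PC=2 (depth now 0) [depth=0]
Event 6 (EXEC): [MAIN] PC=2: DEC 4 -> ACC=-5 [depth=0]
Event 7 (EXEC): [MAIN] PC=3: INC 3 -> ACC=-2 [depth=0]
Event 8 (EXEC): [MAIN] PC=4: NOP [depth=0]
Event 9 (EXEC): [MAIN] PC=5: DEC 2 -> ACC=-4 [depth=0]
Event 10 (EXEC): [MAIN] PC=6: INC 5 -> ACC=1 [depth=0]
Event 11 (EXEC): [MAIN] PC=7: HALT [depth=0]
Max depth observed: 1

Answer: 1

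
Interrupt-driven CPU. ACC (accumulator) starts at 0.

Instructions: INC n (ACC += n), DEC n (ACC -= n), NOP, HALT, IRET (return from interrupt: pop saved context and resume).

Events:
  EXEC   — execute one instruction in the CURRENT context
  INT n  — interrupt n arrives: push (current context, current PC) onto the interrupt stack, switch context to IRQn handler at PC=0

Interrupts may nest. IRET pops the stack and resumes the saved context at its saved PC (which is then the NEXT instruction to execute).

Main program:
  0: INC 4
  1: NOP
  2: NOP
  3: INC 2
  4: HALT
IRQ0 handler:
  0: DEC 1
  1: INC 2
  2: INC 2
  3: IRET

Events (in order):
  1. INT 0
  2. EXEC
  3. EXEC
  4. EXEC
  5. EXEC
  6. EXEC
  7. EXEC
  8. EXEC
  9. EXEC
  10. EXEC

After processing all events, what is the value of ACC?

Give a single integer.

Event 1 (INT 0): INT 0 arrives: push (MAIN, PC=0), enter IRQ0 at PC=0 (depth now 1)
Event 2 (EXEC): [IRQ0] PC=0: DEC 1 -> ACC=-1
Event 3 (EXEC): [IRQ0] PC=1: INC 2 -> ACC=1
Event 4 (EXEC): [IRQ0] PC=2: INC 2 -> ACC=3
Event 5 (EXEC): [IRQ0] PC=3: IRET -> resume MAIN at PC=0 (depth now 0)
Event 6 (EXEC): [MAIN] PC=0: INC 4 -> ACC=7
Event 7 (EXEC): [MAIN] PC=1: NOP
Event 8 (EXEC): [MAIN] PC=2: NOP
Event 9 (EXEC): [MAIN] PC=3: INC 2 -> ACC=9
Event 10 (EXEC): [MAIN] PC=4: HALT

Answer: 9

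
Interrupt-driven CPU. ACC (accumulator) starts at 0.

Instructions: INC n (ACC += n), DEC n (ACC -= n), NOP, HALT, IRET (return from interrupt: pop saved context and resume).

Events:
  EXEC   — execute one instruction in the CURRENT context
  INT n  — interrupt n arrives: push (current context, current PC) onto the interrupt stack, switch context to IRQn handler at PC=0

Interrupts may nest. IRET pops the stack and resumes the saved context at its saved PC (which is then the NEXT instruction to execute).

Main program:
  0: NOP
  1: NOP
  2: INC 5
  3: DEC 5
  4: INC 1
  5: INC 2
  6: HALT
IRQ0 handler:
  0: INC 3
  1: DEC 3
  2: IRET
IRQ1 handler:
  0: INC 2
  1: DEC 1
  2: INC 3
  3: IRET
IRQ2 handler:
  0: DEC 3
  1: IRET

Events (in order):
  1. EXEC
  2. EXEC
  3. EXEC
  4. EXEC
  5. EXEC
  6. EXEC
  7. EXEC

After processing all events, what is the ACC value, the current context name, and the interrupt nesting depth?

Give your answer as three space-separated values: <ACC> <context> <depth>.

Answer: 3 MAIN 0

Derivation:
Event 1 (EXEC): [MAIN] PC=0: NOP
Event 2 (EXEC): [MAIN] PC=1: NOP
Event 3 (EXEC): [MAIN] PC=2: INC 5 -> ACC=5
Event 4 (EXEC): [MAIN] PC=3: DEC 5 -> ACC=0
Event 5 (EXEC): [MAIN] PC=4: INC 1 -> ACC=1
Event 6 (EXEC): [MAIN] PC=5: INC 2 -> ACC=3
Event 7 (EXEC): [MAIN] PC=6: HALT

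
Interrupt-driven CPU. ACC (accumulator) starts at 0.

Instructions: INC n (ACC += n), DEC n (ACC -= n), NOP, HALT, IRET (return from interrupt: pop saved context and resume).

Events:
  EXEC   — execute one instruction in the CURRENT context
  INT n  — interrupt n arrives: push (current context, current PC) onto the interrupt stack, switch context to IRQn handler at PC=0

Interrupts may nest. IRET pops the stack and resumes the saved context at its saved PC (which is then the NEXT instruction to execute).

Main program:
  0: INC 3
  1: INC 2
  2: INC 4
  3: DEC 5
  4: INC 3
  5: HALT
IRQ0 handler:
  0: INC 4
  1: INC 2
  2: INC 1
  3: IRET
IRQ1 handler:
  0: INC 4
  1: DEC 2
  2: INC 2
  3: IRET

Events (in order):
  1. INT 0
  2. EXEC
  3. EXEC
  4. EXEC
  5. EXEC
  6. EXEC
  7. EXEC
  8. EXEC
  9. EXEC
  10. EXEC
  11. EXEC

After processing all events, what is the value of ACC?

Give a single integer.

Event 1 (INT 0): INT 0 arrives: push (MAIN, PC=0), enter IRQ0 at PC=0 (depth now 1)
Event 2 (EXEC): [IRQ0] PC=0: INC 4 -> ACC=4
Event 3 (EXEC): [IRQ0] PC=1: INC 2 -> ACC=6
Event 4 (EXEC): [IRQ0] PC=2: INC 1 -> ACC=7
Event 5 (EXEC): [IRQ0] PC=3: IRET -> resume MAIN at PC=0 (depth now 0)
Event 6 (EXEC): [MAIN] PC=0: INC 3 -> ACC=10
Event 7 (EXEC): [MAIN] PC=1: INC 2 -> ACC=12
Event 8 (EXEC): [MAIN] PC=2: INC 4 -> ACC=16
Event 9 (EXEC): [MAIN] PC=3: DEC 5 -> ACC=11
Event 10 (EXEC): [MAIN] PC=4: INC 3 -> ACC=14
Event 11 (EXEC): [MAIN] PC=5: HALT

Answer: 14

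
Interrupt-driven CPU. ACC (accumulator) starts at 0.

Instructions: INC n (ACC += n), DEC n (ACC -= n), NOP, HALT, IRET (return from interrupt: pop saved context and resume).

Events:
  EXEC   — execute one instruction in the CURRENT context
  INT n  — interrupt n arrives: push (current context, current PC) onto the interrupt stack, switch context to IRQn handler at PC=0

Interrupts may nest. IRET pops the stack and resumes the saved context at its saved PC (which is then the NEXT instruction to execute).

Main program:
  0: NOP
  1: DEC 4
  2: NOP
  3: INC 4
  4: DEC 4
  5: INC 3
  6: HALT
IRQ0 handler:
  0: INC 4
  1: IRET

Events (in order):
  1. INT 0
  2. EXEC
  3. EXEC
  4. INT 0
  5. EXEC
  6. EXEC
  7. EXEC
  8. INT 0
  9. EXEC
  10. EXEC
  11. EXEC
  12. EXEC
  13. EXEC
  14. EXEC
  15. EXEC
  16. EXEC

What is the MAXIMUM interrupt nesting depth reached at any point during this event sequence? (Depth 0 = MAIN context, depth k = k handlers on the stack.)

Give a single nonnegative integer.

Event 1 (INT 0): INT 0 arrives: push (MAIN, PC=0), enter IRQ0 at PC=0 (depth now 1) [depth=1]
Event 2 (EXEC): [IRQ0] PC=0: INC 4 -> ACC=4 [depth=1]
Event 3 (EXEC): [IRQ0] PC=1: IRET -> resume MAIN at PC=0 (depth now 0) [depth=0]
Event 4 (INT 0): INT 0 arrives: push (MAIN, PC=0), enter IRQ0 at PC=0 (depth now 1) [depth=1]
Event 5 (EXEC): [IRQ0] PC=0: INC 4 -> ACC=8 [depth=1]
Event 6 (EXEC): [IRQ0] PC=1: IRET -> resume MAIN at PC=0 (depth now 0) [depth=0]
Event 7 (EXEC): [MAIN] PC=0: NOP [depth=0]
Event 8 (INT 0): INT 0 arrives: push (MAIN, PC=1), enter IRQ0 at PC=0 (depth now 1) [depth=1]
Event 9 (EXEC): [IRQ0] PC=0: INC 4 -> ACC=12 [depth=1]
Event 10 (EXEC): [IRQ0] PC=1: IRET -> resume MAIN at PC=1 (depth now 0) [depth=0]
Event 11 (EXEC): [MAIN] PC=1: DEC 4 -> ACC=8 [depth=0]
Event 12 (EXEC): [MAIN] PC=2: NOP [depth=0]
Event 13 (EXEC): [MAIN] PC=3: INC 4 -> ACC=12 [depth=0]
Event 14 (EXEC): [MAIN] PC=4: DEC 4 -> ACC=8 [depth=0]
Event 15 (EXEC): [MAIN] PC=5: INC 3 -> ACC=11 [depth=0]
Event 16 (EXEC): [MAIN] PC=6: HALT [depth=0]
Max depth observed: 1

Answer: 1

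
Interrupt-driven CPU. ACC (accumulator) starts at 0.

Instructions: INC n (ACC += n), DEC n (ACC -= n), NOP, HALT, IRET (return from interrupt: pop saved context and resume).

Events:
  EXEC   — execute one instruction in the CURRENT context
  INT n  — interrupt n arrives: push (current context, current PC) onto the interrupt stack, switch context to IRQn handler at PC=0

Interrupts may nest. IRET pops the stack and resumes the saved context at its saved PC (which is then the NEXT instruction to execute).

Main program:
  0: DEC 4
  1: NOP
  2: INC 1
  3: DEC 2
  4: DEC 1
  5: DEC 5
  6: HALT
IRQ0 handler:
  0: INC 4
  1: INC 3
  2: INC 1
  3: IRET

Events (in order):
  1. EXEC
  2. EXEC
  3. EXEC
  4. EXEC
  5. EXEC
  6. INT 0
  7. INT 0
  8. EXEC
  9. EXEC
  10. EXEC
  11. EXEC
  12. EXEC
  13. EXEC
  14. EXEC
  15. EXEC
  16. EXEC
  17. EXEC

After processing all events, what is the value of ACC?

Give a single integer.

Answer: 5

Derivation:
Event 1 (EXEC): [MAIN] PC=0: DEC 4 -> ACC=-4
Event 2 (EXEC): [MAIN] PC=1: NOP
Event 3 (EXEC): [MAIN] PC=2: INC 1 -> ACC=-3
Event 4 (EXEC): [MAIN] PC=3: DEC 2 -> ACC=-5
Event 5 (EXEC): [MAIN] PC=4: DEC 1 -> ACC=-6
Event 6 (INT 0): INT 0 arrives: push (MAIN, PC=5), enter IRQ0 at PC=0 (depth now 1)
Event 7 (INT 0): INT 0 arrives: push (IRQ0, PC=0), enter IRQ0 at PC=0 (depth now 2)
Event 8 (EXEC): [IRQ0] PC=0: INC 4 -> ACC=-2
Event 9 (EXEC): [IRQ0] PC=1: INC 3 -> ACC=1
Event 10 (EXEC): [IRQ0] PC=2: INC 1 -> ACC=2
Event 11 (EXEC): [IRQ0] PC=3: IRET -> resume IRQ0 at PC=0 (depth now 1)
Event 12 (EXEC): [IRQ0] PC=0: INC 4 -> ACC=6
Event 13 (EXEC): [IRQ0] PC=1: INC 3 -> ACC=9
Event 14 (EXEC): [IRQ0] PC=2: INC 1 -> ACC=10
Event 15 (EXEC): [IRQ0] PC=3: IRET -> resume MAIN at PC=5 (depth now 0)
Event 16 (EXEC): [MAIN] PC=5: DEC 5 -> ACC=5
Event 17 (EXEC): [MAIN] PC=6: HALT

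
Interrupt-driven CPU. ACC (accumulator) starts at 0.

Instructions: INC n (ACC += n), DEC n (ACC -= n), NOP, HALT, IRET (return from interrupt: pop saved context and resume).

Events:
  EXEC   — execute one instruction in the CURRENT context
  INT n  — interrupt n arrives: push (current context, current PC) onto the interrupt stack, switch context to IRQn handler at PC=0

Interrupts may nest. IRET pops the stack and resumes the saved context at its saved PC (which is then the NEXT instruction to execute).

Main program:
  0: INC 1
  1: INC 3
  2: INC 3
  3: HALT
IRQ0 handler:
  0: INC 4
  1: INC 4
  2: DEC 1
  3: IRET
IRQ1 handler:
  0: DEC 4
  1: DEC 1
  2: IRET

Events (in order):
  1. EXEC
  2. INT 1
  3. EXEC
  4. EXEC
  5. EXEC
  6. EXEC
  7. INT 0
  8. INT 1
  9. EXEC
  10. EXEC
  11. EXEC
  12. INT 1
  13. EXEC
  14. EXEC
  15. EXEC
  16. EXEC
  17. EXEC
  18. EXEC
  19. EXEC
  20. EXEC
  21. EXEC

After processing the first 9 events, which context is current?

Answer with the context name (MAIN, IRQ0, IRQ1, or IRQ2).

Answer: IRQ1

Derivation:
Event 1 (EXEC): [MAIN] PC=0: INC 1 -> ACC=1
Event 2 (INT 1): INT 1 arrives: push (MAIN, PC=1), enter IRQ1 at PC=0 (depth now 1)
Event 3 (EXEC): [IRQ1] PC=0: DEC 4 -> ACC=-3
Event 4 (EXEC): [IRQ1] PC=1: DEC 1 -> ACC=-4
Event 5 (EXEC): [IRQ1] PC=2: IRET -> resume MAIN at PC=1 (depth now 0)
Event 6 (EXEC): [MAIN] PC=1: INC 3 -> ACC=-1
Event 7 (INT 0): INT 0 arrives: push (MAIN, PC=2), enter IRQ0 at PC=0 (depth now 1)
Event 8 (INT 1): INT 1 arrives: push (IRQ0, PC=0), enter IRQ1 at PC=0 (depth now 2)
Event 9 (EXEC): [IRQ1] PC=0: DEC 4 -> ACC=-5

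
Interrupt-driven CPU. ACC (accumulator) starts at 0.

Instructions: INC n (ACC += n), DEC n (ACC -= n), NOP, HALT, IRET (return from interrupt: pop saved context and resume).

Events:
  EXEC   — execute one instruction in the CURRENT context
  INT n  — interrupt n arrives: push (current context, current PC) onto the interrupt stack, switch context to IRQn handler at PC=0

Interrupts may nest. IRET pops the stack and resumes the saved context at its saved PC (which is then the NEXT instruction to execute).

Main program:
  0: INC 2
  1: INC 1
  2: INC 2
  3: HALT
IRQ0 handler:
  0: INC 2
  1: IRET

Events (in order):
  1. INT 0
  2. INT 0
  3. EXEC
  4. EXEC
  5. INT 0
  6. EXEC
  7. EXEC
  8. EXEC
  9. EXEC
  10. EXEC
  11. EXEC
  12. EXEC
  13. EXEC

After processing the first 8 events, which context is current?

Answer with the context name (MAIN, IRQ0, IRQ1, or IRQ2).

Event 1 (INT 0): INT 0 arrives: push (MAIN, PC=0), enter IRQ0 at PC=0 (depth now 1)
Event 2 (INT 0): INT 0 arrives: push (IRQ0, PC=0), enter IRQ0 at PC=0 (depth now 2)
Event 3 (EXEC): [IRQ0] PC=0: INC 2 -> ACC=2
Event 4 (EXEC): [IRQ0] PC=1: IRET -> resume IRQ0 at PC=0 (depth now 1)
Event 5 (INT 0): INT 0 arrives: push (IRQ0, PC=0), enter IRQ0 at PC=0 (depth now 2)
Event 6 (EXEC): [IRQ0] PC=0: INC 2 -> ACC=4
Event 7 (EXEC): [IRQ0] PC=1: IRET -> resume IRQ0 at PC=0 (depth now 1)
Event 8 (EXEC): [IRQ0] PC=0: INC 2 -> ACC=6

Answer: IRQ0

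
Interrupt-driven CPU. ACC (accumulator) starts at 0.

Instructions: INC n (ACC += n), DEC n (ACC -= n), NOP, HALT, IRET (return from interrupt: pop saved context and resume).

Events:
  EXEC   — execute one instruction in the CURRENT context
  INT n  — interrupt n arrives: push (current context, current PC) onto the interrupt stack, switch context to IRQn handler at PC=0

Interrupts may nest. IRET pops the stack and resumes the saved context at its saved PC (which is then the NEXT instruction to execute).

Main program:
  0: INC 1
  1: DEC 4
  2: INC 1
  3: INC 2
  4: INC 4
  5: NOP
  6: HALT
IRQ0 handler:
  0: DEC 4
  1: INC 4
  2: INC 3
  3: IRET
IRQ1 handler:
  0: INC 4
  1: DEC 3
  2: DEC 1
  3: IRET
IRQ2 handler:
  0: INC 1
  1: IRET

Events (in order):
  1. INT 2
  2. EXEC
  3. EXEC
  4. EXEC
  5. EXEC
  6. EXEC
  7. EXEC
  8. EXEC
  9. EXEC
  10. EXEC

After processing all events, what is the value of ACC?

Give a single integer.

Answer: 5

Derivation:
Event 1 (INT 2): INT 2 arrives: push (MAIN, PC=0), enter IRQ2 at PC=0 (depth now 1)
Event 2 (EXEC): [IRQ2] PC=0: INC 1 -> ACC=1
Event 3 (EXEC): [IRQ2] PC=1: IRET -> resume MAIN at PC=0 (depth now 0)
Event 4 (EXEC): [MAIN] PC=0: INC 1 -> ACC=2
Event 5 (EXEC): [MAIN] PC=1: DEC 4 -> ACC=-2
Event 6 (EXEC): [MAIN] PC=2: INC 1 -> ACC=-1
Event 7 (EXEC): [MAIN] PC=3: INC 2 -> ACC=1
Event 8 (EXEC): [MAIN] PC=4: INC 4 -> ACC=5
Event 9 (EXEC): [MAIN] PC=5: NOP
Event 10 (EXEC): [MAIN] PC=6: HALT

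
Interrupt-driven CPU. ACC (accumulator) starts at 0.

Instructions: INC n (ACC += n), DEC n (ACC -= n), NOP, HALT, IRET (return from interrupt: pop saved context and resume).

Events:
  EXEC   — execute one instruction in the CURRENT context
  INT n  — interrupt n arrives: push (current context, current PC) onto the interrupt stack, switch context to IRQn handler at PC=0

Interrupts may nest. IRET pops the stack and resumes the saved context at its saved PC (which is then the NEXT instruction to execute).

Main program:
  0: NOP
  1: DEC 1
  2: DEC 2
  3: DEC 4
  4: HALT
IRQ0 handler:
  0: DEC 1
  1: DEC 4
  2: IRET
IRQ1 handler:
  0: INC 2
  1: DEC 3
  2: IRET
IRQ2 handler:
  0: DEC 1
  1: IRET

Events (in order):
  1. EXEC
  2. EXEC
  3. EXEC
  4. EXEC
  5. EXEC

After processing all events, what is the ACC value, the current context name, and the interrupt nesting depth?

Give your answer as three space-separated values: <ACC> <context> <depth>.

Event 1 (EXEC): [MAIN] PC=0: NOP
Event 2 (EXEC): [MAIN] PC=1: DEC 1 -> ACC=-1
Event 3 (EXEC): [MAIN] PC=2: DEC 2 -> ACC=-3
Event 4 (EXEC): [MAIN] PC=3: DEC 4 -> ACC=-7
Event 5 (EXEC): [MAIN] PC=4: HALT

Answer: -7 MAIN 0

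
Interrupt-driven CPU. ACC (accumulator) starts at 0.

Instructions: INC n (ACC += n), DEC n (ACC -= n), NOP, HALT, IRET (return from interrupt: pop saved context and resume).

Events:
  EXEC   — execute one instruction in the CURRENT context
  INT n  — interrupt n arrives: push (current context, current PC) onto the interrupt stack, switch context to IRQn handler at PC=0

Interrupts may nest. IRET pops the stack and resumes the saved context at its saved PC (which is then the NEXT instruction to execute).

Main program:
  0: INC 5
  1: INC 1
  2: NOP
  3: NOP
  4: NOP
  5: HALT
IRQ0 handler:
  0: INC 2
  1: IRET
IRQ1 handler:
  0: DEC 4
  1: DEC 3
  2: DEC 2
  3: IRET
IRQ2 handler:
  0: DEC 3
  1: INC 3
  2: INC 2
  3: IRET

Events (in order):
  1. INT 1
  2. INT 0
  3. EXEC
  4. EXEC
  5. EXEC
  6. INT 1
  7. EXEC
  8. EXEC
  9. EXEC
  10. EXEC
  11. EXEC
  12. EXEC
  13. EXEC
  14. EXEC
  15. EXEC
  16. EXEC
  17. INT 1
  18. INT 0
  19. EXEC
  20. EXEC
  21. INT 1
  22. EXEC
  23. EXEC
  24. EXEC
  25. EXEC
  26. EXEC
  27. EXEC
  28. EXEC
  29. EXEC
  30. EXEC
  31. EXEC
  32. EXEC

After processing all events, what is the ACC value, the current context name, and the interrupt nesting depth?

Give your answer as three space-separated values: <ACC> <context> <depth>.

Event 1 (INT 1): INT 1 arrives: push (MAIN, PC=0), enter IRQ1 at PC=0 (depth now 1)
Event 2 (INT 0): INT 0 arrives: push (IRQ1, PC=0), enter IRQ0 at PC=0 (depth now 2)
Event 3 (EXEC): [IRQ0] PC=0: INC 2 -> ACC=2
Event 4 (EXEC): [IRQ0] PC=1: IRET -> resume IRQ1 at PC=0 (depth now 1)
Event 5 (EXEC): [IRQ1] PC=0: DEC 4 -> ACC=-2
Event 6 (INT 1): INT 1 arrives: push (IRQ1, PC=1), enter IRQ1 at PC=0 (depth now 2)
Event 7 (EXEC): [IRQ1] PC=0: DEC 4 -> ACC=-6
Event 8 (EXEC): [IRQ1] PC=1: DEC 3 -> ACC=-9
Event 9 (EXEC): [IRQ1] PC=2: DEC 2 -> ACC=-11
Event 10 (EXEC): [IRQ1] PC=3: IRET -> resume IRQ1 at PC=1 (depth now 1)
Event 11 (EXEC): [IRQ1] PC=1: DEC 3 -> ACC=-14
Event 12 (EXEC): [IRQ1] PC=2: DEC 2 -> ACC=-16
Event 13 (EXEC): [IRQ1] PC=3: IRET -> resume MAIN at PC=0 (depth now 0)
Event 14 (EXEC): [MAIN] PC=0: INC 5 -> ACC=-11
Event 15 (EXEC): [MAIN] PC=1: INC 1 -> ACC=-10
Event 16 (EXEC): [MAIN] PC=2: NOP
Event 17 (INT 1): INT 1 arrives: push (MAIN, PC=3), enter IRQ1 at PC=0 (depth now 1)
Event 18 (INT 0): INT 0 arrives: push (IRQ1, PC=0), enter IRQ0 at PC=0 (depth now 2)
Event 19 (EXEC): [IRQ0] PC=0: INC 2 -> ACC=-8
Event 20 (EXEC): [IRQ0] PC=1: IRET -> resume IRQ1 at PC=0 (depth now 1)
Event 21 (INT 1): INT 1 arrives: push (IRQ1, PC=0), enter IRQ1 at PC=0 (depth now 2)
Event 22 (EXEC): [IRQ1] PC=0: DEC 4 -> ACC=-12
Event 23 (EXEC): [IRQ1] PC=1: DEC 3 -> ACC=-15
Event 24 (EXEC): [IRQ1] PC=2: DEC 2 -> ACC=-17
Event 25 (EXEC): [IRQ1] PC=3: IRET -> resume IRQ1 at PC=0 (depth now 1)
Event 26 (EXEC): [IRQ1] PC=0: DEC 4 -> ACC=-21
Event 27 (EXEC): [IRQ1] PC=1: DEC 3 -> ACC=-24
Event 28 (EXEC): [IRQ1] PC=2: DEC 2 -> ACC=-26
Event 29 (EXEC): [IRQ1] PC=3: IRET -> resume MAIN at PC=3 (depth now 0)
Event 30 (EXEC): [MAIN] PC=3: NOP
Event 31 (EXEC): [MAIN] PC=4: NOP
Event 32 (EXEC): [MAIN] PC=5: HALT

Answer: -26 MAIN 0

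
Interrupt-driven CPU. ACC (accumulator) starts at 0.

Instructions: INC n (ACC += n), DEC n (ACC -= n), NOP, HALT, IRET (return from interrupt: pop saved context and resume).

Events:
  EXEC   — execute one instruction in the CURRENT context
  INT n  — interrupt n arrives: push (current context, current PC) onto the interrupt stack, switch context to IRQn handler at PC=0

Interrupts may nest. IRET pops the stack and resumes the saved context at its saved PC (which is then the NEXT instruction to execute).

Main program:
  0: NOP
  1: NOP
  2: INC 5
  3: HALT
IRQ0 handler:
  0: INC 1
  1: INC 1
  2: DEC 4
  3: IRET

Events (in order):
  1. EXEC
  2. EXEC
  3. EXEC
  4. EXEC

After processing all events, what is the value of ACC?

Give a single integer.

Answer: 5

Derivation:
Event 1 (EXEC): [MAIN] PC=0: NOP
Event 2 (EXEC): [MAIN] PC=1: NOP
Event 3 (EXEC): [MAIN] PC=2: INC 5 -> ACC=5
Event 4 (EXEC): [MAIN] PC=3: HALT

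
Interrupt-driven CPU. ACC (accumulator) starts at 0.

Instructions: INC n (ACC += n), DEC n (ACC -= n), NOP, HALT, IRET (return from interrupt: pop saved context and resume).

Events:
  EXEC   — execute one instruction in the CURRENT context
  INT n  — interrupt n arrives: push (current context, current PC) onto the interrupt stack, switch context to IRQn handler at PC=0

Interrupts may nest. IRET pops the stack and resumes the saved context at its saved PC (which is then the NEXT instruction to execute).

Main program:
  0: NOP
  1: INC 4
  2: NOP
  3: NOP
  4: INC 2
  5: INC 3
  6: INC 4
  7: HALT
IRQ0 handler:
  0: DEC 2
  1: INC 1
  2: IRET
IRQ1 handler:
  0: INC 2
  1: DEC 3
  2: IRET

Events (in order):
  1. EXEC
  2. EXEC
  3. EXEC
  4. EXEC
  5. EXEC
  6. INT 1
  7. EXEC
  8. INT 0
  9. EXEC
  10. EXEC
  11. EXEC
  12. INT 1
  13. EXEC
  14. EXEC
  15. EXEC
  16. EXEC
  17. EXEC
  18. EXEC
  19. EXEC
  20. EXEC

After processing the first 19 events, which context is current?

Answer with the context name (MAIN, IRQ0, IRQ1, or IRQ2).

Answer: MAIN

Derivation:
Event 1 (EXEC): [MAIN] PC=0: NOP
Event 2 (EXEC): [MAIN] PC=1: INC 4 -> ACC=4
Event 3 (EXEC): [MAIN] PC=2: NOP
Event 4 (EXEC): [MAIN] PC=3: NOP
Event 5 (EXEC): [MAIN] PC=4: INC 2 -> ACC=6
Event 6 (INT 1): INT 1 arrives: push (MAIN, PC=5), enter IRQ1 at PC=0 (depth now 1)
Event 7 (EXEC): [IRQ1] PC=0: INC 2 -> ACC=8
Event 8 (INT 0): INT 0 arrives: push (IRQ1, PC=1), enter IRQ0 at PC=0 (depth now 2)
Event 9 (EXEC): [IRQ0] PC=0: DEC 2 -> ACC=6
Event 10 (EXEC): [IRQ0] PC=1: INC 1 -> ACC=7
Event 11 (EXEC): [IRQ0] PC=2: IRET -> resume IRQ1 at PC=1 (depth now 1)
Event 12 (INT 1): INT 1 arrives: push (IRQ1, PC=1), enter IRQ1 at PC=0 (depth now 2)
Event 13 (EXEC): [IRQ1] PC=0: INC 2 -> ACC=9
Event 14 (EXEC): [IRQ1] PC=1: DEC 3 -> ACC=6
Event 15 (EXEC): [IRQ1] PC=2: IRET -> resume IRQ1 at PC=1 (depth now 1)
Event 16 (EXEC): [IRQ1] PC=1: DEC 3 -> ACC=3
Event 17 (EXEC): [IRQ1] PC=2: IRET -> resume MAIN at PC=5 (depth now 0)
Event 18 (EXEC): [MAIN] PC=5: INC 3 -> ACC=6
Event 19 (EXEC): [MAIN] PC=6: INC 4 -> ACC=10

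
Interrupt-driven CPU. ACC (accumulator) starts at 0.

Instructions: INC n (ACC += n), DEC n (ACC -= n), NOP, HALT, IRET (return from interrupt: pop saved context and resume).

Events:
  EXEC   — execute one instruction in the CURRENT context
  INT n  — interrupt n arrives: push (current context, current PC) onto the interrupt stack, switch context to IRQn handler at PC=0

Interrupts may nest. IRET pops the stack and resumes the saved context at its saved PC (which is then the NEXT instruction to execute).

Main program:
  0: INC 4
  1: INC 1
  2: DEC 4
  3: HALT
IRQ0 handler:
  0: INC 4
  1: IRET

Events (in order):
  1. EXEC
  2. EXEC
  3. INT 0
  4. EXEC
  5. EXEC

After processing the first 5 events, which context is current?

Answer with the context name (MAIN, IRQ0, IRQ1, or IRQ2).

Event 1 (EXEC): [MAIN] PC=0: INC 4 -> ACC=4
Event 2 (EXEC): [MAIN] PC=1: INC 1 -> ACC=5
Event 3 (INT 0): INT 0 arrives: push (MAIN, PC=2), enter IRQ0 at PC=0 (depth now 1)
Event 4 (EXEC): [IRQ0] PC=0: INC 4 -> ACC=9
Event 5 (EXEC): [IRQ0] PC=1: IRET -> resume MAIN at PC=2 (depth now 0)

Answer: MAIN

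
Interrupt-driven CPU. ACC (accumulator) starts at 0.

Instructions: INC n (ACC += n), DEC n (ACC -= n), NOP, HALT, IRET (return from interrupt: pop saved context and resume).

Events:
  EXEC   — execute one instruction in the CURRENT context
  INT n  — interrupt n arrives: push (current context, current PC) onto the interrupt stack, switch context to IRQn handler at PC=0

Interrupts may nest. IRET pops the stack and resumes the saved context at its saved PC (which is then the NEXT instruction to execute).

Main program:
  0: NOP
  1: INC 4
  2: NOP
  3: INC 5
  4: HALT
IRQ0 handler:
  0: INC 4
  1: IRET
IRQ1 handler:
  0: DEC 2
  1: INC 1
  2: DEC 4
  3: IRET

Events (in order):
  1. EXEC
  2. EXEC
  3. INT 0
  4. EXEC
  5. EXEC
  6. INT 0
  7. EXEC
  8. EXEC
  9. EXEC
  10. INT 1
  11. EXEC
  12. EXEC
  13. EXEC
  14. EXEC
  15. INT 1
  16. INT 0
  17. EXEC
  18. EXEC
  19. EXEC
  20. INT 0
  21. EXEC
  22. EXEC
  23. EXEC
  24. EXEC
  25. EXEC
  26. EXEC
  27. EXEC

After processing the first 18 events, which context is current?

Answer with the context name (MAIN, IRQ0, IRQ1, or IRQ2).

Answer: IRQ1

Derivation:
Event 1 (EXEC): [MAIN] PC=0: NOP
Event 2 (EXEC): [MAIN] PC=1: INC 4 -> ACC=4
Event 3 (INT 0): INT 0 arrives: push (MAIN, PC=2), enter IRQ0 at PC=0 (depth now 1)
Event 4 (EXEC): [IRQ0] PC=0: INC 4 -> ACC=8
Event 5 (EXEC): [IRQ0] PC=1: IRET -> resume MAIN at PC=2 (depth now 0)
Event 6 (INT 0): INT 0 arrives: push (MAIN, PC=2), enter IRQ0 at PC=0 (depth now 1)
Event 7 (EXEC): [IRQ0] PC=0: INC 4 -> ACC=12
Event 8 (EXEC): [IRQ0] PC=1: IRET -> resume MAIN at PC=2 (depth now 0)
Event 9 (EXEC): [MAIN] PC=2: NOP
Event 10 (INT 1): INT 1 arrives: push (MAIN, PC=3), enter IRQ1 at PC=0 (depth now 1)
Event 11 (EXEC): [IRQ1] PC=0: DEC 2 -> ACC=10
Event 12 (EXEC): [IRQ1] PC=1: INC 1 -> ACC=11
Event 13 (EXEC): [IRQ1] PC=2: DEC 4 -> ACC=7
Event 14 (EXEC): [IRQ1] PC=3: IRET -> resume MAIN at PC=3 (depth now 0)
Event 15 (INT 1): INT 1 arrives: push (MAIN, PC=3), enter IRQ1 at PC=0 (depth now 1)
Event 16 (INT 0): INT 0 arrives: push (IRQ1, PC=0), enter IRQ0 at PC=0 (depth now 2)
Event 17 (EXEC): [IRQ0] PC=0: INC 4 -> ACC=11
Event 18 (EXEC): [IRQ0] PC=1: IRET -> resume IRQ1 at PC=0 (depth now 1)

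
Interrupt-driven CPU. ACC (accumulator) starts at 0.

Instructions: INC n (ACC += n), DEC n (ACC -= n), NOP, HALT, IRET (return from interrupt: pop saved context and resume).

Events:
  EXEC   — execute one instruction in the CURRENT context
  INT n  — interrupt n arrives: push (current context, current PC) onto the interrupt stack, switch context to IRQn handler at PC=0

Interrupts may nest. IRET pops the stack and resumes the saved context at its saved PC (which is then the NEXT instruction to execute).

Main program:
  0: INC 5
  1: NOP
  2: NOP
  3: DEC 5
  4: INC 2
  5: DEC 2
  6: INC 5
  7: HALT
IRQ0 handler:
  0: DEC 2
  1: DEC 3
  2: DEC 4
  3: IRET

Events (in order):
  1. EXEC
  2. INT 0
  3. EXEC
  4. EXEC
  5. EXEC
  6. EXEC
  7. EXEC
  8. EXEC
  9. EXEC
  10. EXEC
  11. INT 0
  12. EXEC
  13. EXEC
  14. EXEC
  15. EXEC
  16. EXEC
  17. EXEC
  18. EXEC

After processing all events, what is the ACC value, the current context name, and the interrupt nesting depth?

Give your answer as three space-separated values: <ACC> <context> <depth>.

Event 1 (EXEC): [MAIN] PC=0: INC 5 -> ACC=5
Event 2 (INT 0): INT 0 arrives: push (MAIN, PC=1), enter IRQ0 at PC=0 (depth now 1)
Event 3 (EXEC): [IRQ0] PC=0: DEC 2 -> ACC=3
Event 4 (EXEC): [IRQ0] PC=1: DEC 3 -> ACC=0
Event 5 (EXEC): [IRQ0] PC=2: DEC 4 -> ACC=-4
Event 6 (EXEC): [IRQ0] PC=3: IRET -> resume MAIN at PC=1 (depth now 0)
Event 7 (EXEC): [MAIN] PC=1: NOP
Event 8 (EXEC): [MAIN] PC=2: NOP
Event 9 (EXEC): [MAIN] PC=3: DEC 5 -> ACC=-9
Event 10 (EXEC): [MAIN] PC=4: INC 2 -> ACC=-7
Event 11 (INT 0): INT 0 arrives: push (MAIN, PC=5), enter IRQ0 at PC=0 (depth now 1)
Event 12 (EXEC): [IRQ0] PC=0: DEC 2 -> ACC=-9
Event 13 (EXEC): [IRQ0] PC=1: DEC 3 -> ACC=-12
Event 14 (EXEC): [IRQ0] PC=2: DEC 4 -> ACC=-16
Event 15 (EXEC): [IRQ0] PC=3: IRET -> resume MAIN at PC=5 (depth now 0)
Event 16 (EXEC): [MAIN] PC=5: DEC 2 -> ACC=-18
Event 17 (EXEC): [MAIN] PC=6: INC 5 -> ACC=-13
Event 18 (EXEC): [MAIN] PC=7: HALT

Answer: -13 MAIN 0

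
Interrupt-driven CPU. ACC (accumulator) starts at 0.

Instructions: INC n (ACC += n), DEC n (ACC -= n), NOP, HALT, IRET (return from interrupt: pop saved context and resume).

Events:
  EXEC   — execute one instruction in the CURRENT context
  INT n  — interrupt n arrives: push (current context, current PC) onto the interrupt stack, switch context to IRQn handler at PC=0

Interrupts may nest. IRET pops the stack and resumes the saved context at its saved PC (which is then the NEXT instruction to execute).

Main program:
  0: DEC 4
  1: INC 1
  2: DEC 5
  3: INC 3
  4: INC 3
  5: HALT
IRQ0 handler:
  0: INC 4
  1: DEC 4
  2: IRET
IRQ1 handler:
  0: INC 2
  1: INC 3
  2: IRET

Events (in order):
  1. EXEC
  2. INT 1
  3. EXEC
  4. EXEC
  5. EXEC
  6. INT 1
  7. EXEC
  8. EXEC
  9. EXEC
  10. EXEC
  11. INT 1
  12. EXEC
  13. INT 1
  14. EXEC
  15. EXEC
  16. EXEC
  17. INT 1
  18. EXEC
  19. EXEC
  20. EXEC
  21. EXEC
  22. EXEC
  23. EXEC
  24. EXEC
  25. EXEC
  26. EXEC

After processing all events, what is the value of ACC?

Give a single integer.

Answer: 23

Derivation:
Event 1 (EXEC): [MAIN] PC=0: DEC 4 -> ACC=-4
Event 2 (INT 1): INT 1 arrives: push (MAIN, PC=1), enter IRQ1 at PC=0 (depth now 1)
Event 3 (EXEC): [IRQ1] PC=0: INC 2 -> ACC=-2
Event 4 (EXEC): [IRQ1] PC=1: INC 3 -> ACC=1
Event 5 (EXEC): [IRQ1] PC=2: IRET -> resume MAIN at PC=1 (depth now 0)
Event 6 (INT 1): INT 1 arrives: push (MAIN, PC=1), enter IRQ1 at PC=0 (depth now 1)
Event 7 (EXEC): [IRQ1] PC=0: INC 2 -> ACC=3
Event 8 (EXEC): [IRQ1] PC=1: INC 3 -> ACC=6
Event 9 (EXEC): [IRQ1] PC=2: IRET -> resume MAIN at PC=1 (depth now 0)
Event 10 (EXEC): [MAIN] PC=1: INC 1 -> ACC=7
Event 11 (INT 1): INT 1 arrives: push (MAIN, PC=2), enter IRQ1 at PC=0 (depth now 1)
Event 12 (EXEC): [IRQ1] PC=0: INC 2 -> ACC=9
Event 13 (INT 1): INT 1 arrives: push (IRQ1, PC=1), enter IRQ1 at PC=0 (depth now 2)
Event 14 (EXEC): [IRQ1] PC=0: INC 2 -> ACC=11
Event 15 (EXEC): [IRQ1] PC=1: INC 3 -> ACC=14
Event 16 (EXEC): [IRQ1] PC=2: IRET -> resume IRQ1 at PC=1 (depth now 1)
Event 17 (INT 1): INT 1 arrives: push (IRQ1, PC=1), enter IRQ1 at PC=0 (depth now 2)
Event 18 (EXEC): [IRQ1] PC=0: INC 2 -> ACC=16
Event 19 (EXEC): [IRQ1] PC=1: INC 3 -> ACC=19
Event 20 (EXEC): [IRQ1] PC=2: IRET -> resume IRQ1 at PC=1 (depth now 1)
Event 21 (EXEC): [IRQ1] PC=1: INC 3 -> ACC=22
Event 22 (EXEC): [IRQ1] PC=2: IRET -> resume MAIN at PC=2 (depth now 0)
Event 23 (EXEC): [MAIN] PC=2: DEC 5 -> ACC=17
Event 24 (EXEC): [MAIN] PC=3: INC 3 -> ACC=20
Event 25 (EXEC): [MAIN] PC=4: INC 3 -> ACC=23
Event 26 (EXEC): [MAIN] PC=5: HALT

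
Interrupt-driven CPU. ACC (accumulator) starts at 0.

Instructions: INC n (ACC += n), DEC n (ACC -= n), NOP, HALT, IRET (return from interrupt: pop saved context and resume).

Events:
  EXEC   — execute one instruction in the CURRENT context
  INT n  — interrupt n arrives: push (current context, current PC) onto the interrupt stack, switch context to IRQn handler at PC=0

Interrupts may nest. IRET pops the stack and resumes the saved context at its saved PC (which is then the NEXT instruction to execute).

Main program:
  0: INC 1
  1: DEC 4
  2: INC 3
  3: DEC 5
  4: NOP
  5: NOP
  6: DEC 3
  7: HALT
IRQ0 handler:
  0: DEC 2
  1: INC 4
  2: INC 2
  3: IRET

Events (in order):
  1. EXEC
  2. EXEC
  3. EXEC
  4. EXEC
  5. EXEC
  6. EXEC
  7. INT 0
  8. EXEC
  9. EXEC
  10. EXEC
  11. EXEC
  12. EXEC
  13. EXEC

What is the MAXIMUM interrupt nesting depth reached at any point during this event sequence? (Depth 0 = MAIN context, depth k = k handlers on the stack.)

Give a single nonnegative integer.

Event 1 (EXEC): [MAIN] PC=0: INC 1 -> ACC=1 [depth=0]
Event 2 (EXEC): [MAIN] PC=1: DEC 4 -> ACC=-3 [depth=0]
Event 3 (EXEC): [MAIN] PC=2: INC 3 -> ACC=0 [depth=0]
Event 4 (EXEC): [MAIN] PC=3: DEC 5 -> ACC=-5 [depth=0]
Event 5 (EXEC): [MAIN] PC=4: NOP [depth=0]
Event 6 (EXEC): [MAIN] PC=5: NOP [depth=0]
Event 7 (INT 0): INT 0 arrives: push (MAIN, PC=6), enter IRQ0 at PC=0 (depth now 1) [depth=1]
Event 8 (EXEC): [IRQ0] PC=0: DEC 2 -> ACC=-7 [depth=1]
Event 9 (EXEC): [IRQ0] PC=1: INC 4 -> ACC=-3 [depth=1]
Event 10 (EXEC): [IRQ0] PC=2: INC 2 -> ACC=-1 [depth=1]
Event 11 (EXEC): [IRQ0] PC=3: IRET -> resume MAIN at PC=6 (depth now 0) [depth=0]
Event 12 (EXEC): [MAIN] PC=6: DEC 3 -> ACC=-4 [depth=0]
Event 13 (EXEC): [MAIN] PC=7: HALT [depth=0]
Max depth observed: 1

Answer: 1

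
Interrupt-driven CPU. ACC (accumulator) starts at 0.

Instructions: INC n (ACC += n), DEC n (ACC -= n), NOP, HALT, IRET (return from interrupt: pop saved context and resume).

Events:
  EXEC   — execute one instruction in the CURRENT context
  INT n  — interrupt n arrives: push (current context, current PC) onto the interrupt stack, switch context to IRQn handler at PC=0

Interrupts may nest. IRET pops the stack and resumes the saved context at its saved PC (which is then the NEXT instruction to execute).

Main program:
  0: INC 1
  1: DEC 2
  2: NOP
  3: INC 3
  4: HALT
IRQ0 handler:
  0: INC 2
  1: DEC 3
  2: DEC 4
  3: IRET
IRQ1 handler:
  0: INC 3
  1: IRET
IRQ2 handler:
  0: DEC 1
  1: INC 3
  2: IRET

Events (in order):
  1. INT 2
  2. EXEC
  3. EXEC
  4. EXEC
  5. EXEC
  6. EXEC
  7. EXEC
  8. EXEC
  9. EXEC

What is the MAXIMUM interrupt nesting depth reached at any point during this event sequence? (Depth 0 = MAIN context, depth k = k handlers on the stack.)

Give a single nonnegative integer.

Event 1 (INT 2): INT 2 arrives: push (MAIN, PC=0), enter IRQ2 at PC=0 (depth now 1) [depth=1]
Event 2 (EXEC): [IRQ2] PC=0: DEC 1 -> ACC=-1 [depth=1]
Event 3 (EXEC): [IRQ2] PC=1: INC 3 -> ACC=2 [depth=1]
Event 4 (EXEC): [IRQ2] PC=2: IRET -> resume MAIN at PC=0 (depth now 0) [depth=0]
Event 5 (EXEC): [MAIN] PC=0: INC 1 -> ACC=3 [depth=0]
Event 6 (EXEC): [MAIN] PC=1: DEC 2 -> ACC=1 [depth=0]
Event 7 (EXEC): [MAIN] PC=2: NOP [depth=0]
Event 8 (EXEC): [MAIN] PC=3: INC 3 -> ACC=4 [depth=0]
Event 9 (EXEC): [MAIN] PC=4: HALT [depth=0]
Max depth observed: 1

Answer: 1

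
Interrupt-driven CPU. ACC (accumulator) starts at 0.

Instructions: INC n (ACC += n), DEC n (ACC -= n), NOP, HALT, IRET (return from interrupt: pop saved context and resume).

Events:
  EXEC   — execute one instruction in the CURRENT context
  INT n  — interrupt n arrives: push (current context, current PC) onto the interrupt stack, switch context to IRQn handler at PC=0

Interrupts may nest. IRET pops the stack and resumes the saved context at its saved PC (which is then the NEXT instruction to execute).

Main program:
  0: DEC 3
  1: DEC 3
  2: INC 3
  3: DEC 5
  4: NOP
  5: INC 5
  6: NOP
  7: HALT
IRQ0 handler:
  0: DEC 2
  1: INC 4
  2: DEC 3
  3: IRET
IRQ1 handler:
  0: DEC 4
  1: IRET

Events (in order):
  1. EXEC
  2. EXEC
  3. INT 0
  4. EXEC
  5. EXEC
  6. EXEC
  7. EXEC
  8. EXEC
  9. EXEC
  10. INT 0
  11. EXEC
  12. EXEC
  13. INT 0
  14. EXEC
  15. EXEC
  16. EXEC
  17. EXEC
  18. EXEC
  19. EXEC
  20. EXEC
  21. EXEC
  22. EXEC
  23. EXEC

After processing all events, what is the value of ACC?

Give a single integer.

Event 1 (EXEC): [MAIN] PC=0: DEC 3 -> ACC=-3
Event 2 (EXEC): [MAIN] PC=1: DEC 3 -> ACC=-6
Event 3 (INT 0): INT 0 arrives: push (MAIN, PC=2), enter IRQ0 at PC=0 (depth now 1)
Event 4 (EXEC): [IRQ0] PC=0: DEC 2 -> ACC=-8
Event 5 (EXEC): [IRQ0] PC=1: INC 4 -> ACC=-4
Event 6 (EXEC): [IRQ0] PC=2: DEC 3 -> ACC=-7
Event 7 (EXEC): [IRQ0] PC=3: IRET -> resume MAIN at PC=2 (depth now 0)
Event 8 (EXEC): [MAIN] PC=2: INC 3 -> ACC=-4
Event 9 (EXEC): [MAIN] PC=3: DEC 5 -> ACC=-9
Event 10 (INT 0): INT 0 arrives: push (MAIN, PC=4), enter IRQ0 at PC=0 (depth now 1)
Event 11 (EXEC): [IRQ0] PC=0: DEC 2 -> ACC=-11
Event 12 (EXEC): [IRQ0] PC=1: INC 4 -> ACC=-7
Event 13 (INT 0): INT 0 arrives: push (IRQ0, PC=2), enter IRQ0 at PC=0 (depth now 2)
Event 14 (EXEC): [IRQ0] PC=0: DEC 2 -> ACC=-9
Event 15 (EXEC): [IRQ0] PC=1: INC 4 -> ACC=-5
Event 16 (EXEC): [IRQ0] PC=2: DEC 3 -> ACC=-8
Event 17 (EXEC): [IRQ0] PC=3: IRET -> resume IRQ0 at PC=2 (depth now 1)
Event 18 (EXEC): [IRQ0] PC=2: DEC 3 -> ACC=-11
Event 19 (EXEC): [IRQ0] PC=3: IRET -> resume MAIN at PC=4 (depth now 0)
Event 20 (EXEC): [MAIN] PC=4: NOP
Event 21 (EXEC): [MAIN] PC=5: INC 5 -> ACC=-6
Event 22 (EXEC): [MAIN] PC=6: NOP
Event 23 (EXEC): [MAIN] PC=7: HALT

Answer: -6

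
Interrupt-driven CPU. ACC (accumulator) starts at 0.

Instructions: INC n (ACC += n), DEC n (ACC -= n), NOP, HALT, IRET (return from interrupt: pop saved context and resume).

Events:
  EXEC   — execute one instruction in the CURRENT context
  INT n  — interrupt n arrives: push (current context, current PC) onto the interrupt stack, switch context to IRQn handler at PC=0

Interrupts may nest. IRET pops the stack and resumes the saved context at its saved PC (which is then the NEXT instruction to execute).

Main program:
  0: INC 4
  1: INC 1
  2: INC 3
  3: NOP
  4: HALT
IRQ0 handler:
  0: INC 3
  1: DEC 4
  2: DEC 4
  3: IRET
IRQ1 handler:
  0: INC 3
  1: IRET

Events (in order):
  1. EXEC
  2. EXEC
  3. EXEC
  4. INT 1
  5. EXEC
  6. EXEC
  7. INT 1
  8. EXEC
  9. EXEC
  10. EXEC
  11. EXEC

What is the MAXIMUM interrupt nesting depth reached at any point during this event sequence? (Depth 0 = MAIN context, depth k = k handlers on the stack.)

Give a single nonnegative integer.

Answer: 1

Derivation:
Event 1 (EXEC): [MAIN] PC=0: INC 4 -> ACC=4 [depth=0]
Event 2 (EXEC): [MAIN] PC=1: INC 1 -> ACC=5 [depth=0]
Event 3 (EXEC): [MAIN] PC=2: INC 3 -> ACC=8 [depth=0]
Event 4 (INT 1): INT 1 arrives: push (MAIN, PC=3), enter IRQ1 at PC=0 (depth now 1) [depth=1]
Event 5 (EXEC): [IRQ1] PC=0: INC 3 -> ACC=11 [depth=1]
Event 6 (EXEC): [IRQ1] PC=1: IRET -> resume MAIN at PC=3 (depth now 0) [depth=0]
Event 7 (INT 1): INT 1 arrives: push (MAIN, PC=3), enter IRQ1 at PC=0 (depth now 1) [depth=1]
Event 8 (EXEC): [IRQ1] PC=0: INC 3 -> ACC=14 [depth=1]
Event 9 (EXEC): [IRQ1] PC=1: IRET -> resume MAIN at PC=3 (depth now 0) [depth=0]
Event 10 (EXEC): [MAIN] PC=3: NOP [depth=0]
Event 11 (EXEC): [MAIN] PC=4: HALT [depth=0]
Max depth observed: 1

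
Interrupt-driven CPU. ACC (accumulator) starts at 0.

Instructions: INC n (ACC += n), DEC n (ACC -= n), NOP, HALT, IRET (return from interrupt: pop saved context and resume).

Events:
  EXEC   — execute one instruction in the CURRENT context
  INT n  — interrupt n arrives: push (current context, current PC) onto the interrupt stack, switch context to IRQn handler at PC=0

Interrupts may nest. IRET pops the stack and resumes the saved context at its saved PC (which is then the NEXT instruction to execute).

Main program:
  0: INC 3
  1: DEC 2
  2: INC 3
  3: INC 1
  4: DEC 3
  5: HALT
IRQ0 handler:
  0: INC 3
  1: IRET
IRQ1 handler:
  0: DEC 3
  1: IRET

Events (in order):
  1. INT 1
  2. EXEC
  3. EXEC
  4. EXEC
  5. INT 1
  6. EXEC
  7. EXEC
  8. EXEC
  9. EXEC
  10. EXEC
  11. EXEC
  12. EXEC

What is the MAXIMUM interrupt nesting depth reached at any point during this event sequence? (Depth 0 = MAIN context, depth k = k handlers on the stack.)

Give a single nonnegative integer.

Answer: 1

Derivation:
Event 1 (INT 1): INT 1 arrives: push (MAIN, PC=0), enter IRQ1 at PC=0 (depth now 1) [depth=1]
Event 2 (EXEC): [IRQ1] PC=0: DEC 3 -> ACC=-3 [depth=1]
Event 3 (EXEC): [IRQ1] PC=1: IRET -> resume MAIN at PC=0 (depth now 0) [depth=0]
Event 4 (EXEC): [MAIN] PC=0: INC 3 -> ACC=0 [depth=0]
Event 5 (INT 1): INT 1 arrives: push (MAIN, PC=1), enter IRQ1 at PC=0 (depth now 1) [depth=1]
Event 6 (EXEC): [IRQ1] PC=0: DEC 3 -> ACC=-3 [depth=1]
Event 7 (EXEC): [IRQ1] PC=1: IRET -> resume MAIN at PC=1 (depth now 0) [depth=0]
Event 8 (EXEC): [MAIN] PC=1: DEC 2 -> ACC=-5 [depth=0]
Event 9 (EXEC): [MAIN] PC=2: INC 3 -> ACC=-2 [depth=0]
Event 10 (EXEC): [MAIN] PC=3: INC 1 -> ACC=-1 [depth=0]
Event 11 (EXEC): [MAIN] PC=4: DEC 3 -> ACC=-4 [depth=0]
Event 12 (EXEC): [MAIN] PC=5: HALT [depth=0]
Max depth observed: 1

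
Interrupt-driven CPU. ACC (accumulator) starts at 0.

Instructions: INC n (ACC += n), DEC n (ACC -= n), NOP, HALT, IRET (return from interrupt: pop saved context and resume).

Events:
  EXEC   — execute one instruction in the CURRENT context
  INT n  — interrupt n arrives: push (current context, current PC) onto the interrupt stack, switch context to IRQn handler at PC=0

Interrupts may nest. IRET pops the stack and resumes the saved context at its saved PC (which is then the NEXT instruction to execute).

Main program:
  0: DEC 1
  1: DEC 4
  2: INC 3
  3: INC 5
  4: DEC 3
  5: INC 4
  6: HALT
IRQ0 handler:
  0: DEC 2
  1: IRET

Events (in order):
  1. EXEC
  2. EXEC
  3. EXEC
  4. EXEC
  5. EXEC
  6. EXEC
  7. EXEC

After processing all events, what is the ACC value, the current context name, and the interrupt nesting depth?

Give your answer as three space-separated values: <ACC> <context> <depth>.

Event 1 (EXEC): [MAIN] PC=0: DEC 1 -> ACC=-1
Event 2 (EXEC): [MAIN] PC=1: DEC 4 -> ACC=-5
Event 3 (EXEC): [MAIN] PC=2: INC 3 -> ACC=-2
Event 4 (EXEC): [MAIN] PC=3: INC 5 -> ACC=3
Event 5 (EXEC): [MAIN] PC=4: DEC 3 -> ACC=0
Event 6 (EXEC): [MAIN] PC=5: INC 4 -> ACC=4
Event 7 (EXEC): [MAIN] PC=6: HALT

Answer: 4 MAIN 0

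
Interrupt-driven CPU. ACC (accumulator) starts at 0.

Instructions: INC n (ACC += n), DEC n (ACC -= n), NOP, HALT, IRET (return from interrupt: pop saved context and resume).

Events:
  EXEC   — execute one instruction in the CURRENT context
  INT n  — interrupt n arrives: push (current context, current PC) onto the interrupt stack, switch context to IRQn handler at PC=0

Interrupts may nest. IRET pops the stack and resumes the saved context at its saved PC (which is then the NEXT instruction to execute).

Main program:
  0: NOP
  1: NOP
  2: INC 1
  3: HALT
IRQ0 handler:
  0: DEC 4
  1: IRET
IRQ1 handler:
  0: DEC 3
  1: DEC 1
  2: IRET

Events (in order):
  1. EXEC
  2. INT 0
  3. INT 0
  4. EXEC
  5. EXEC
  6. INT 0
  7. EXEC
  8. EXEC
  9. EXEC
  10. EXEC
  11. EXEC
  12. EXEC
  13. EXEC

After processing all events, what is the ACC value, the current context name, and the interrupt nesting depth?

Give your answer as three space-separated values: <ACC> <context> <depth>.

Answer: -11 MAIN 0

Derivation:
Event 1 (EXEC): [MAIN] PC=0: NOP
Event 2 (INT 0): INT 0 arrives: push (MAIN, PC=1), enter IRQ0 at PC=0 (depth now 1)
Event 3 (INT 0): INT 0 arrives: push (IRQ0, PC=0), enter IRQ0 at PC=0 (depth now 2)
Event 4 (EXEC): [IRQ0] PC=0: DEC 4 -> ACC=-4
Event 5 (EXEC): [IRQ0] PC=1: IRET -> resume IRQ0 at PC=0 (depth now 1)
Event 6 (INT 0): INT 0 arrives: push (IRQ0, PC=0), enter IRQ0 at PC=0 (depth now 2)
Event 7 (EXEC): [IRQ0] PC=0: DEC 4 -> ACC=-8
Event 8 (EXEC): [IRQ0] PC=1: IRET -> resume IRQ0 at PC=0 (depth now 1)
Event 9 (EXEC): [IRQ0] PC=0: DEC 4 -> ACC=-12
Event 10 (EXEC): [IRQ0] PC=1: IRET -> resume MAIN at PC=1 (depth now 0)
Event 11 (EXEC): [MAIN] PC=1: NOP
Event 12 (EXEC): [MAIN] PC=2: INC 1 -> ACC=-11
Event 13 (EXEC): [MAIN] PC=3: HALT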